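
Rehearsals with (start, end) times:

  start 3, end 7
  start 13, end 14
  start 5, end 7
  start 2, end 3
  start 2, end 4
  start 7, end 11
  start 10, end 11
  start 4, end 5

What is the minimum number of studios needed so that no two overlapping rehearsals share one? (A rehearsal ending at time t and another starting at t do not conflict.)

2

The answer is the maximum number of intervals overlapping at any instant.
starts: [2, 2, 3, 4, 5, 7, 10, 13]
ends:   [3, 4, 5, 7, 7, 11, 11, 14]
s2→1 s2→2  — peak 2.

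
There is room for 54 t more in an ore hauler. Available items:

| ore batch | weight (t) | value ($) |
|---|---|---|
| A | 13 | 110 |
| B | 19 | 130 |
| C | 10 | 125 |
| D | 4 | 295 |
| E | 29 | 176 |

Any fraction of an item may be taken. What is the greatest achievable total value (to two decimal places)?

708.55

Ratios (sorted): D 73.75, C 12.50, A 8.46, B 6.84, E 6.07
take D (4 @ 295); take C (10 @ 125); take A (13 @ 110); take B (19 @ 130); take 8/29 of E → 48.55. Capacity used 54/54.
Total value = 708.55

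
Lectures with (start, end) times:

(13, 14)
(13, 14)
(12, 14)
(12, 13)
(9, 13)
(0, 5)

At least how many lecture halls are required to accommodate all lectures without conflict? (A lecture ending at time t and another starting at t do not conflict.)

3

Count concurrent intervals with a sweep; the peak is the room count.
Events (time:±→running): 0:+→1 5:-→0 9:+→1 12:+→2 12:+→3 … peak 3.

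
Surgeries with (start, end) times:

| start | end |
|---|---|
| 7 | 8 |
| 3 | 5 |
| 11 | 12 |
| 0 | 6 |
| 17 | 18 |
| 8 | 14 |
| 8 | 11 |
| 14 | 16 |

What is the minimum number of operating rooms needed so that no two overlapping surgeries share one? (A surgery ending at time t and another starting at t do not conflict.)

2

Count concurrent intervals with a sweep; the peak is the room count.
starts: [0, 3, 7, 8, 8, 11, 14, 17]
ends:   [5, 6, 8, 11, 12, 14, 16, 18]
s0→1 s3→2  — peak 2.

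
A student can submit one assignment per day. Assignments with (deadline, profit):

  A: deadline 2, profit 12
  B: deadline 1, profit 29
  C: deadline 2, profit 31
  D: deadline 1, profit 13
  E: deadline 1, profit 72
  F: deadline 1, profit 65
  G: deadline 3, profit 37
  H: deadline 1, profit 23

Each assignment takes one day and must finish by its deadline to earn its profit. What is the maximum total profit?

140

Profit order: E=72 F=65 G=37 C=31 B=29 H=23 D=13 A=12
Assign: E→slot 1, F skipped, G→slot 3, C→slot 2, B skipped, H skipped, D skipped, A skipped.
Slots: [1:E] [2:C] [3:G]
Profit = 72 + 31 + 37 = 140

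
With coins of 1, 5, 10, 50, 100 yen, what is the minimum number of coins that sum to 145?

6

Use the largest denomination that fits, subtract, and repeat.
145 = 1×100 + 4×10 + 1×5
Total coins = 1 + 4 + 1 = 6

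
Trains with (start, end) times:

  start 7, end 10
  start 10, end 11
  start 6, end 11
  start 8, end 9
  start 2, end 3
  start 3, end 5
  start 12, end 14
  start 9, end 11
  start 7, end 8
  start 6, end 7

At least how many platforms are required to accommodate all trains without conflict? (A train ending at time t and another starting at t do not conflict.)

3

starts: [2, 3, 6, 6, 7, 7, 8, 9, 10, 12]
ends:   [3, 5, 7, 8, 9, 10, 11, 11, 11, 14]
s2→1 e3→0 s3→1 e5→0 s6→1 s6→2 e7→1 s7→2 s7→3  — peak 3.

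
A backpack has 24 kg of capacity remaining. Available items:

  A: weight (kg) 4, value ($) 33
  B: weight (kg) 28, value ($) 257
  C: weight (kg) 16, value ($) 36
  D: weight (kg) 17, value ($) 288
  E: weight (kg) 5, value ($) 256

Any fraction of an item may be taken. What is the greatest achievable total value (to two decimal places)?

562.36

Ratios (sorted): E 51.20, D 16.94, B 9.18, A 8.25, C 2.25
take E (5 @ 256); take D (17 @ 288); take 2/28 of B → 18.36. Capacity used 24/24.
Total value = 562.36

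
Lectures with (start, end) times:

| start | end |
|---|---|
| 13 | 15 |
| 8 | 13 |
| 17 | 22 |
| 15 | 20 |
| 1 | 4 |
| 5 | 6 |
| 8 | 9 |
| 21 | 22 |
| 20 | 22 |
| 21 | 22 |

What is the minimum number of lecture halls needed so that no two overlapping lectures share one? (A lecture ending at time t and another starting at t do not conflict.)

Events (time:±→running): 1:+→1 4:-→0 5:+→1 6:-→0 8:+→1 8:+→2 9:-→1 13:-→0 13:+→1 15:-→0 15:+→1 17:+→2 20:-→1 20:+→2 21:+→3 21:+→4 … peak 4.

4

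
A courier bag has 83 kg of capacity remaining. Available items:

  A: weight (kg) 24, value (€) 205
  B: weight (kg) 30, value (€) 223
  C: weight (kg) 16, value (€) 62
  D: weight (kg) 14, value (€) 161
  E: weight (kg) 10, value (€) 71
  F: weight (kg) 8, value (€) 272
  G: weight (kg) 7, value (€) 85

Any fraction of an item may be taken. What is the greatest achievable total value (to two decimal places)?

946.00

Sort by value per unit weight and fill in that order.
Ratios (sorted): F 34.00, G 12.14, D 11.50, A 8.54, B 7.43, E 7.10, C 3.88
take F (8 @ 272); take G (7 @ 85); take D (14 @ 161); take A (24 @ 205); take B (30 @ 223). Capacity used 83/83.
Total value = 946.00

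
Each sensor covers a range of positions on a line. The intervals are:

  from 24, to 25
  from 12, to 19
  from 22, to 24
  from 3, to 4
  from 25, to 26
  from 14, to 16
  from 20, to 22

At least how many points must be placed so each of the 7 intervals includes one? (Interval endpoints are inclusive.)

By right end: [3,4]  [14,16]  [12,19]  [20,22]  [22,24]  [24,25]  [25,26]
[3,4] uncovered → point at 4; [14,16] uncovered → point at 16; [20,22] uncovered → point at 22; [24,25] uncovered → point at 25.
Points: 4, 16, 22, 25 (4 total).

4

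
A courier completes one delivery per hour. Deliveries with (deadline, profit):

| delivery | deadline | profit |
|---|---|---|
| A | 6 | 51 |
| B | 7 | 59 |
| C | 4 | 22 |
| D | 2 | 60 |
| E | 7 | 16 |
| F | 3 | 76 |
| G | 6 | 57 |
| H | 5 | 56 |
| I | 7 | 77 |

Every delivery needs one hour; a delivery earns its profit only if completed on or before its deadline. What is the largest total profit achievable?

Sort by profit descending; place each in the latest free slot ≤ its deadline.
By profit: I(d7,77), F(d3,76), D(d2,60), B(d7,59), G(d6,57), H(d5,56), A(d6,51), C(d4,22), E(d7,16)
I→slot 7; F→slot 3; D→slot 2; B→slot 6; G→slot 5; H→slot 4; A→slot 1; C skipped; E skipped.
Profit = 51 + 60 + 76 + 56 + 57 + 59 + 77 = 436

436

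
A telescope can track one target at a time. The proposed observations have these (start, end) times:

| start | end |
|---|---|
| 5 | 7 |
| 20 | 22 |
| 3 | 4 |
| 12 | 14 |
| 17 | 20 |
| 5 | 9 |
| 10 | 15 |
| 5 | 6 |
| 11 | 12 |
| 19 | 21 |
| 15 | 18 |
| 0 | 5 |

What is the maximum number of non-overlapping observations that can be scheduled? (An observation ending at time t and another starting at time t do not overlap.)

By end time: (3,4), (0,5), (5,6), (5,7), (5,9), (11,12), (12,14), (10,15), (15,18), (17,20), (19,21), (20,22).
Pick (3,4); next start ≥ 4 → (5,6); next start ≥ 6 → (11,12); next start ≥ 12 → (12,14); next start ≥ 14 → (15,18); next start ≥ 18 → (19,21).
Selected 6 observations.

6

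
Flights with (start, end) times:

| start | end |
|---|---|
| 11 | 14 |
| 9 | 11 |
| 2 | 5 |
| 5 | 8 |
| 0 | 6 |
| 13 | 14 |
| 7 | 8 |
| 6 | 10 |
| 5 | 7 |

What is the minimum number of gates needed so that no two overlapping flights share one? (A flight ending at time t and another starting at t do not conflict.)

3

Events (time:±→running): 0:+→1 2:+→2 5:-→1 5:+→2 5:+→3 … peak 3.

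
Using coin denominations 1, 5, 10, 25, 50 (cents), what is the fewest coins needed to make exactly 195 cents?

6

195 = 3×50 + 1×25 + 2×10
Total coins = 3 + 1 + 2 = 6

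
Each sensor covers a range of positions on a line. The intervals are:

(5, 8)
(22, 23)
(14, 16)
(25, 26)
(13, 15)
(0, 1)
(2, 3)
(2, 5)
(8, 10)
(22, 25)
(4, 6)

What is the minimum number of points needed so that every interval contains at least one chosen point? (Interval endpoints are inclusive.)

7

Sorted: [0,1] [2,3] [2,5] [4,6] [5,8] [8,10] [13,15] [14,16] [22,23] [22,25] [25,26]
{[0,1]} hit by 1; {[2,3],[2,5]} hit by 3; {[4,6],[5,8]} hit by 6; {[8,10]} hit by 10; {[13,15],[14,16]} hit by 15; {[22,23],[22,25]} hit by 23; {[25,26]} hit by 26.
Points: 1, 3, 6, 10, 15, 23, 26 (7 total).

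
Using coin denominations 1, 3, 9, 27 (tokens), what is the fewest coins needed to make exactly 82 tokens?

82 = 3×27 + 1×1
Total coins = 3 + 1 = 4

4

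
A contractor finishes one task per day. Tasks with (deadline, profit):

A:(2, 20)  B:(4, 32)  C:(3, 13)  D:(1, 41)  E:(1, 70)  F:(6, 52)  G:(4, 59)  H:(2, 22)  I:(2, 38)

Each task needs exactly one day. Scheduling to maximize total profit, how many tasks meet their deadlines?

Take jobs in profit order; each goes to the latest open slot no later than its deadline.
Profit order: E=70 G=59 F=52 D=41 I=38 B=32 H=22 A=20 C=13
Assign: E→slot 1, G→slot 4, F→slot 6, D skipped, I→slot 2, B→slot 3, H skipped, A skipped, C skipped.
Slots: [1:E] [2:I] [3:B] [4:G] [6:F]
5 of 9 scheduled.

5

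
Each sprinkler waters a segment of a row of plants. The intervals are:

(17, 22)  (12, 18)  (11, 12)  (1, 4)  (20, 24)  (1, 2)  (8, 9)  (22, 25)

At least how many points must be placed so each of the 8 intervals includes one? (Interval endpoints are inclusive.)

Sorted: [1,2] [1,4] [8,9] [11,12] [12,18] [17,22] [20,24] [22,25]
{[1,2],[1,4]} hit by 2; {[8,9]} hit by 9; {[11,12],[12,18]} hit by 12; {[17,22],[20,24],[22,25]} hit by 22.
Points: 2, 9, 12, 22 (4 total).

4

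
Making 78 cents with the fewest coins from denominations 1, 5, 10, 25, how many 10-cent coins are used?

Use the largest denomination that fits, subtract, and repeat.
78 = 3×25 + 3×1
Count of 10: 0

0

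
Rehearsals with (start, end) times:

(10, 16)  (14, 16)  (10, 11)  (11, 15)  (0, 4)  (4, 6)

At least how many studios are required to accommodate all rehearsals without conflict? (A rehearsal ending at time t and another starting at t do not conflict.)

3

starts: [0, 4, 10, 10, 11, 14]
ends:   [4, 6, 11, 15, 16, 16]
s0→1 e4→0 s4→1 e6→0 s10→1 s10→2 e11→1 s11→2 s14→3  — peak 3.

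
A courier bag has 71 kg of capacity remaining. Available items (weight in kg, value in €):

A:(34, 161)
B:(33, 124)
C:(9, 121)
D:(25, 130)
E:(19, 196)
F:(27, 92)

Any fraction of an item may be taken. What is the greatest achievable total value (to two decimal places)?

532.24

Greedy by value/weight ratio, highest first.
Order: C (121/9=13.44) > E (196/19=10.32) > D (130/25=5.20) > A (161/34=4.74) > B (124/33=3.76) > F (92/27=3.41)
Fill: take C (9 @ 121) → take E (19 @ 196) → take D (25 @ 130) → take 18/34 of A → 85.24; 71/71 used.
Total value = 532.24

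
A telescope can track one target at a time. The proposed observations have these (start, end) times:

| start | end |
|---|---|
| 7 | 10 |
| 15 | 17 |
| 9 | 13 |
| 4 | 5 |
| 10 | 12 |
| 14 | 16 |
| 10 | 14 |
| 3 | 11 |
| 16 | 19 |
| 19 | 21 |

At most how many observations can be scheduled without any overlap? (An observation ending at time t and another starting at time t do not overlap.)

Greedy by earliest finish: after sorting by end time, pick each interval compatible with the last pick.
Sorted by end: (4,5)  (7,10)  (3,11)  (10,12)  (9,13)  (10,14)  (14,16)  (15,17)  (16,19)  (19,21)
take (4,5); take (7,10); take (10,12); skip (9,13); skip (10,14); take (14,16); take (16,19); take (19,21).
Selected 6 observations.

6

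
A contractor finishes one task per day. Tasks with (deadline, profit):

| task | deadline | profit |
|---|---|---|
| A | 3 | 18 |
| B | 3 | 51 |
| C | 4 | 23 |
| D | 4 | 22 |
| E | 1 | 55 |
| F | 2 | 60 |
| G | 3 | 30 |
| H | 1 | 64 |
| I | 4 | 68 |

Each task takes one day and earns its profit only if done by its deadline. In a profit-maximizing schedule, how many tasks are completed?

By profit: I(d4,68), H(d1,64), F(d2,60), E(d1,55), B(d3,51), G(d3,30), C(d4,23), D(d4,22), A(d3,18)
I→slot 4; H→slot 1; F→slot 2; E skipped; B→slot 3; G skipped; C skipped; D skipped; A skipped.
4 of 9 scheduled.

4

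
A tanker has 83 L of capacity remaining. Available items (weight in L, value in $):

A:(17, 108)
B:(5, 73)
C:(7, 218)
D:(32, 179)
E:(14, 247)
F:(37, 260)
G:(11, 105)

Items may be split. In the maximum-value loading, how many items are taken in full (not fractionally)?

Sort by value per unit weight and fill in that order.
Order: C (218/7=31.14) > E (247/14=17.64) > B (73/5=14.60) > G (105/11=9.55) > F (260/37=7.03) > A (108/17=6.35) > D (179/32=5.59)
Fill: take C (7 @ 218) → take E (14 @ 247) → take B (5 @ 73) → take G (11 @ 105) → take F (37 @ 260) → take 9/17 of A → 57.18; 83/83 used.
5 item(s) taken whole; one partial (take 9/17 of A).

5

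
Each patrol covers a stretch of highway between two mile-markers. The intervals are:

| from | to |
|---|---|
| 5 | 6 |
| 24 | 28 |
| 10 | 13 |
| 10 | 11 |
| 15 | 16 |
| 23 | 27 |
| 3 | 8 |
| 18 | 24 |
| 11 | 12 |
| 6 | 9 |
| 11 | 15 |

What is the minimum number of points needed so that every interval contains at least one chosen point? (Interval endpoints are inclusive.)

4

Process intervals by earliest right end; each time one isn't hit yet, stab at its right endpoint.
Sorted: [5,6] [3,8] [6,9] [10,11] [11,12] [10,13] [11,15] [15,16] [18,24] [23,27] [24,28]
{[5,6],[3,8],[6,9]} hit by 6; {[10,11],[11,12],[10,13],[11,15]} hit by 11; {[15,16]} hit by 16; {[18,24],[23,27],[24,28]} hit by 24.
Points: 6, 11, 16, 24 (4 total).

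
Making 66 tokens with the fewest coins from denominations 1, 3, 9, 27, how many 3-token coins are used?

Use the largest denomination that fits, subtract, and repeat.
66 = 2×27 + 1×9 + 1×3
Count of 3: 1

1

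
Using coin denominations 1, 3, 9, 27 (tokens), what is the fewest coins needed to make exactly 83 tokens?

5

Use the largest denomination that fits, subtract, and repeat.
83 = 3×27 + 2×1
Total coins = 3 + 2 = 5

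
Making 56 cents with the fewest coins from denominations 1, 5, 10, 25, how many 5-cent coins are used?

Greedy: take as many of the largest coin as possible, then repeat with the remainder.
56 = 2×25 + 1×5 + 1×1
Count of 5: 1

1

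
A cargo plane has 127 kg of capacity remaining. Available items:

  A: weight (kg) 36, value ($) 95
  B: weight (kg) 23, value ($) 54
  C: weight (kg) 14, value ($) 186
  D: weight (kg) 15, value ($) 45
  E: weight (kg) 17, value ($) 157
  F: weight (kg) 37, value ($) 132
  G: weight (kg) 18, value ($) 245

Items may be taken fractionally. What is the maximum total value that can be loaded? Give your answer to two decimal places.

833.61

Sort by value per unit weight and fill in that order.
Order: G (245/18=13.61) > C (186/14=13.29) > E (157/17=9.24) > F (132/37=3.57) > D (45/15=3.00) > A (95/36=2.64) > B (54/23=2.35)
Fill: take G (18 @ 245) → take C (14 @ 186) → take E (17 @ 157) → take F (37 @ 132) → take D (15 @ 45) → take 26/36 of A → 68.61; 127/127 used.
Total value = 833.61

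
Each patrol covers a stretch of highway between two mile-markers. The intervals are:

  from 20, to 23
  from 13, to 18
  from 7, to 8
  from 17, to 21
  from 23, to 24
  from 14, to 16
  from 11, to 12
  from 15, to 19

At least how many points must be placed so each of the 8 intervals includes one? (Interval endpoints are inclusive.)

By right end: [7,8]  [11,12]  [14,16]  [13,18]  [15,19]  [17,21]  [20,23]  [23,24]
[7,8] uncovered → point at 8; [11,12] uncovered → point at 12; [14,16] uncovered → point at 16; [17,21] uncovered → point at 21; [23,24] uncovered → point at 24.
Points: 8, 12, 16, 21, 24 (5 total).

5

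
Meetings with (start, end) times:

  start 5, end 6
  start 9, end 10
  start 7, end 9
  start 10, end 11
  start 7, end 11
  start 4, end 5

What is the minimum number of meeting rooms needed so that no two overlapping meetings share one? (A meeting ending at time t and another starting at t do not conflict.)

2

Count concurrent intervals with a sweep; the peak is the room count.
starts: [4, 5, 7, 7, 9, 10]
ends:   [5, 6, 9, 10, 11, 11]
s4→1 e5→0 s5→1 e6→0 s7→1 s7→2  — peak 2.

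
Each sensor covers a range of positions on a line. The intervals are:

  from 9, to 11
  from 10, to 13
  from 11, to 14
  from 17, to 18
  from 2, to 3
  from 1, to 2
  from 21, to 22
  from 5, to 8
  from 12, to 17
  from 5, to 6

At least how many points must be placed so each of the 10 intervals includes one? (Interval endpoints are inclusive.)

5

By right end: [1,2]  [2,3]  [5,6]  [5,8]  [9,11]  [10,13]  [11,14]  [12,17]  [17,18]  [21,22]
[1,2] uncovered → point at 2; [5,6] uncovered → point at 6; [9,11] uncovered → point at 11; [12,17] uncovered → point at 17; [21,22] uncovered → point at 22.
Points: 2, 6, 11, 17, 22 (5 total).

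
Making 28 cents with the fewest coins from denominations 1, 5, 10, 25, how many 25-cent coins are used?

28 − 1×25→3 − 3×1→0
Count of 25: 1

1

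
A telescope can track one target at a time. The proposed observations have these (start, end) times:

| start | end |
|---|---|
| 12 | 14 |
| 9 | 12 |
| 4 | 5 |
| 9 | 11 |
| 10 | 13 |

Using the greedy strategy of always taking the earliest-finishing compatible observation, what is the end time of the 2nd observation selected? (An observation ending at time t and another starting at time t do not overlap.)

11

Sort by end time and greedily take each interval whose start is ≥ the last chosen end.
Sorted by end: (4,5)  (9,11)  (9,12)  (10,13)  (12,14)
take (4,5); take (9,11); take (12,14).
Selected: (4,5) (9,11) (12,14)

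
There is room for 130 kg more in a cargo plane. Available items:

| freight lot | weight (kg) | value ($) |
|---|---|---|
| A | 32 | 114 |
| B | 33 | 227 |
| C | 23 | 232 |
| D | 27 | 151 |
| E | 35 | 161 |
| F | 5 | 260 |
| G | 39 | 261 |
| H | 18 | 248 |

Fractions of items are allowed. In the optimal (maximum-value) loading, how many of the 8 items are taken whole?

5

Sort by value per unit weight and fill in that order.
Ratios (sorted): F 52.00, H 13.78, C 10.09, B 6.88, G 6.69, D 5.59, E 4.60, A 3.56
take F (5 @ 260); take H (18 @ 248); take C (23 @ 232); take B (33 @ 227); take G (39 @ 261); take 12/27 of D → 67.11. Capacity used 130/130.
5 item(s) taken whole; one partial (take 12/27 of D).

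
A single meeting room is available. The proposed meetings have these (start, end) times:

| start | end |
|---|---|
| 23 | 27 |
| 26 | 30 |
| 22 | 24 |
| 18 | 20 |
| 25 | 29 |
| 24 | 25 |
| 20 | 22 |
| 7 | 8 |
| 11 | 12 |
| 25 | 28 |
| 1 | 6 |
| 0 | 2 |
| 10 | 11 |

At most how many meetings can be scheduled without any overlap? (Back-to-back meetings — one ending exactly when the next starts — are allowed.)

9

Order by finish time; keep every interval that doesn't clash with the previous kept one.
By end time: (0,2), (1,6), (7,8), (10,11), (11,12), (18,20), (20,22), (22,24), (24,25), (23,27), (25,28), (25,29), (26,30).
Pick (0,2); next start ≥ 2 → (7,8); next start ≥ 8 → (10,11); next start ≥ 11 → (11,12); next start ≥ 12 → (18,20); next start ≥ 20 → (20,22); next start ≥ 22 → (22,24); next start ≥ 24 → (24,25); next start ≥ 25 → (25,28).
Selected 9 meetings.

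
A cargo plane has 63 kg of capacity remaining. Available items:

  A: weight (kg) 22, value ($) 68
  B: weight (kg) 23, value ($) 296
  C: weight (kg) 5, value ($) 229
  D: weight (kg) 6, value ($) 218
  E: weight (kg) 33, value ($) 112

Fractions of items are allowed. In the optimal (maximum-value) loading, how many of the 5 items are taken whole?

Ratios (sorted): C 45.80, D 36.33, B 12.87, E 3.39, A 3.09
take C (5 @ 229); take D (6 @ 218); take B (23 @ 296); take 29/33 of E → 98.42. Capacity used 63/63.
3 item(s) taken whole; one partial (take 29/33 of E).

3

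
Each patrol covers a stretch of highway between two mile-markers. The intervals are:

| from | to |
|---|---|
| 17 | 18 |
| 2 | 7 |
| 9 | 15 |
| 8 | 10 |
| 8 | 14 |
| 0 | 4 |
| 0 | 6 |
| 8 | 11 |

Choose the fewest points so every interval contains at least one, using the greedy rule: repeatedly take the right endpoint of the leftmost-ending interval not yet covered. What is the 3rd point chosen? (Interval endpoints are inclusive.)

18

Process intervals by earliest right end; each time one isn't hit yet, stab at its right endpoint.
Sorted: [0,4] [0,6] [2,7] [8,10] [8,11] [8,14] [9,15] [17,18]
{[0,4],[0,6],[2,7]} hit by 4; {[8,10],[8,11],[8,14],[9,15]} hit by 10; {[17,18]} hit by 18.
Points: 4, 10, 18 (3 total).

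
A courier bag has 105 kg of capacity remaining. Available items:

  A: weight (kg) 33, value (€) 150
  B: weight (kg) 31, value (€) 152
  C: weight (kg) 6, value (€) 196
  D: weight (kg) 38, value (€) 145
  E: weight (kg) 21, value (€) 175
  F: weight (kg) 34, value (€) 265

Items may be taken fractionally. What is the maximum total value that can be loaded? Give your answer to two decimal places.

847.09

Order: C (196/6=32.67) > E (175/21=8.33) > F (265/34=7.79) > B (152/31=4.90) > A (150/33=4.55) > D (145/38=3.82)
Fill: take C (6 @ 196) → take E (21 @ 175) → take F (34 @ 265) → take B (31 @ 152) → take 13/33 of A → 59.09; 105/105 used.
Total value = 847.09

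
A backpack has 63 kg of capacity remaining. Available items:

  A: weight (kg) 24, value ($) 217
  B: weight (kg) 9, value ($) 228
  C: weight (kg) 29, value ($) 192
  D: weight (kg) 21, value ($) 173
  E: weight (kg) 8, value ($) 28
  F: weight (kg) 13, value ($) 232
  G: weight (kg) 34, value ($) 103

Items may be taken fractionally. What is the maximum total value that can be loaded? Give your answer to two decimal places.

Ratios (sorted): B 25.33, F 17.85, A 9.04, D 8.24, C 6.62, E 3.50, G 3.03
take B (9 @ 228); take F (13 @ 232); take A (24 @ 217); take 17/21 of D → 140.05. Capacity used 63/63.
Total value = 817.05

817.05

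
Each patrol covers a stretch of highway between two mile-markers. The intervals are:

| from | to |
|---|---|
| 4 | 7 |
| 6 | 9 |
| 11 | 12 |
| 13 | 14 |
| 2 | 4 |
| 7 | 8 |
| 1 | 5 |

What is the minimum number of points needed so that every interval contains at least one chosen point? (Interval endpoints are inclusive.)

Sorted: [2,4] [1,5] [4,7] [7,8] [6,9] [11,12] [13,14]
{[2,4],[1,5],[4,7]} hit by 4; {[7,8],[6,9]} hit by 8; {[11,12]} hit by 12; {[13,14]} hit by 14.
Points: 4, 8, 12, 14 (4 total).

4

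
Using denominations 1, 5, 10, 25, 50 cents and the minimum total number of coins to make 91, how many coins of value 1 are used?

1

Greedy: take as many of the largest coin as possible, then repeat with the remainder.
91 − 1×50→41 − 1×25→16 − 1×10→6 − 1×5→1 − 1×1→0
Count of 1: 1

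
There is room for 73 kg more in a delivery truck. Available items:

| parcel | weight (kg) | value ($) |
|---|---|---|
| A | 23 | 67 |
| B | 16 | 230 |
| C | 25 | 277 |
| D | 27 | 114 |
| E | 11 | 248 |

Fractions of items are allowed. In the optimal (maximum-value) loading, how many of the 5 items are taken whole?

3

Greedy by value/weight ratio, highest first.
Order: E (248/11=22.55) > B (230/16=14.38) > C (277/25=11.08) > D (114/27=4.22) > A (67/23=2.91)
Fill: take E (11 @ 248) → take B (16 @ 230) → take C (25 @ 277) → take 21/27 of D → 88.67; 73/73 used.
3 item(s) taken whole; one partial (take 21/27 of D).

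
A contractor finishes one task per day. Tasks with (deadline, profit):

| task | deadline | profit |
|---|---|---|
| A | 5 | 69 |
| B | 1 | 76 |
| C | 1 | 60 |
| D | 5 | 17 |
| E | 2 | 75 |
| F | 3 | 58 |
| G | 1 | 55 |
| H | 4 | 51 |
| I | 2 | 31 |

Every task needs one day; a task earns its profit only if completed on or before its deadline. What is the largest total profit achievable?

329

Take jobs in profit order; each goes to the latest open slot no later than its deadline.
By profit: B(d1,76), E(d2,75), A(d5,69), C(d1,60), F(d3,58), G(d1,55), H(d4,51), I(d2,31), D(d5,17)
B→slot 1; E→slot 2; A→slot 5; C skipped; F→slot 3; G skipped; H→slot 4; I skipped; D skipped.
Profit = 76 + 75 + 58 + 51 + 69 = 329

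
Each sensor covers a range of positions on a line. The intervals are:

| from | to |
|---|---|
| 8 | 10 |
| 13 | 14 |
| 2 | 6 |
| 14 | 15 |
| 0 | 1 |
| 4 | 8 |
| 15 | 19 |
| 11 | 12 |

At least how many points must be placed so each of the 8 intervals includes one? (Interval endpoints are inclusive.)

6

Sorted: [0,1] [2,6] [4,8] [8,10] [11,12] [13,14] [14,15] [15,19]
{[0,1]} hit by 1; {[2,6],[4,8]} hit by 6; {[8,10]} hit by 10; {[11,12]} hit by 12; {[13,14],[14,15]} hit by 14; {[15,19]} hit by 19.
Points: 1, 6, 10, 12, 14, 19 (6 total).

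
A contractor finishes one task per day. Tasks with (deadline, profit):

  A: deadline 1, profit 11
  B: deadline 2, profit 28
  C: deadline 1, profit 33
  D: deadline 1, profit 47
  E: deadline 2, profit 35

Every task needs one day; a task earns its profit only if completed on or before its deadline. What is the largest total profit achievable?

82

Sort by profit descending; place each in the latest free slot ≤ its deadline.
Profit order: D=47 E=35 C=33 B=28 A=11
Assign: D→slot 1, E→slot 2, C skipped, B skipped, A skipped.
Slots: [1:D] [2:E]
Profit = 47 + 35 = 82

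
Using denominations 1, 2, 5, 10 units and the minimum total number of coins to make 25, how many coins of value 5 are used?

Greedy: take as many of the largest coin as possible, then repeat with the remainder.
25 = 2×10 + 1×5
Count of 5: 1

1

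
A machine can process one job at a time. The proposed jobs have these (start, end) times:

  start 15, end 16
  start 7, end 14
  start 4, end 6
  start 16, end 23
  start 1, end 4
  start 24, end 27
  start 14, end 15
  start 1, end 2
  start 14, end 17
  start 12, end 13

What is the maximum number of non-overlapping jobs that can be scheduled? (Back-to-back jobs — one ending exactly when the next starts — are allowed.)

7

Sorted by end: (1,2)  (1,4)  (4,6)  (12,13)  (7,14)  (14,15)  (15,16)  (14,17)  (16,23)  (24,27)
take (1,2); skip (1,4); take (4,6); take (12,13); skip (7,14); take (14,15); take (15,16); skip (14,17); take (16,23); take (24,27).
Selected 7 jobs.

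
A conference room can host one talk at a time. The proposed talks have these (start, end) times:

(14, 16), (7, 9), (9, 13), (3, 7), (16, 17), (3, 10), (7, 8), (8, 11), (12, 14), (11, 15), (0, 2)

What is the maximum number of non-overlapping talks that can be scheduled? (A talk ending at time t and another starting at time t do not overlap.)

Sorted by end: (0,2)  (3,7)  (7,8)  (7,9)  (3,10)  (8,11)  (9,13)  (12,14)  (11,15)  (14,16)  (16,17)
take (0,2); take (3,7); take (7,8); skip (3,10); take (8,11); skip (9,13); take (12,14); take (14,16); take (16,17).
Selected 7 talks.

7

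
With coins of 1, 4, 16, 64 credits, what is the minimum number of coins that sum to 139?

7

Greedy: take as many of the largest coin as possible, then repeat with the remainder.
139 = 2×64 + 2×4 + 3×1
Total coins = 2 + 2 + 3 = 7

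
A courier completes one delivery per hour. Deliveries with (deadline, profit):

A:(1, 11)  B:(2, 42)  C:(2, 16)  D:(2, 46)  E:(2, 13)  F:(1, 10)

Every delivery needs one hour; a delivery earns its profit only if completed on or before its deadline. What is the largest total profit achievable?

88

Profit order: D=46 B=42 C=16 E=13 A=11 F=10
Assign: D→slot 2, B→slot 1, C skipped, E skipped, A skipped, F skipped.
Slots: [1:B] [2:D]
Profit = 42 + 46 = 88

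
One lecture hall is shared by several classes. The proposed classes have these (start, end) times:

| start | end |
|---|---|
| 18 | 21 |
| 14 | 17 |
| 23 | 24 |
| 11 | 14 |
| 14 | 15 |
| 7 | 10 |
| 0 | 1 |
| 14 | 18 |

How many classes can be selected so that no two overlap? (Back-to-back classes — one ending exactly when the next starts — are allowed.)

6

Sorted by end: (0,1)  (7,10)  (11,14)  (14,15)  (14,17)  (14,18)  (18,21)  (23,24)
take (0,1); take (7,10); take (11,14); take (14,15); skip (14,18); take (18,21); take (23,24).
Selected 6 classes.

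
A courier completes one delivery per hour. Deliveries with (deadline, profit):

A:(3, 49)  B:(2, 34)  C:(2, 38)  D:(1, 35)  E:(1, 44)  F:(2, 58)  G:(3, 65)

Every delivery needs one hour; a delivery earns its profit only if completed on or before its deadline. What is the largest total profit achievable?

Take jobs in profit order; each goes to the latest open slot no later than its deadline.
By profit: G(d3,65), F(d2,58), A(d3,49), E(d1,44), C(d2,38), D(d1,35), B(d2,34)
G→slot 3; F→slot 2; A→slot 1; E skipped; C skipped; D skipped; B skipped.
Profit = 49 + 58 + 65 = 172

172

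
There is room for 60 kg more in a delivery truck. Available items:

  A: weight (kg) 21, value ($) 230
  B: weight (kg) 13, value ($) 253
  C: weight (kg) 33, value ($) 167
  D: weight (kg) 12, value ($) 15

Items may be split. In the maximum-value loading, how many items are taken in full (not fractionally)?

Greedy by value/weight ratio, highest first.
Order: B (253/13=19.46) > A (230/21=10.95) > C (167/33=5.06) > D (15/12=1.25)
Fill: take B (13 @ 253) → take A (21 @ 230) → take 26/33 of C → 131.58; 60/60 used.
2 item(s) taken whole; one partial (take 26/33 of C).

2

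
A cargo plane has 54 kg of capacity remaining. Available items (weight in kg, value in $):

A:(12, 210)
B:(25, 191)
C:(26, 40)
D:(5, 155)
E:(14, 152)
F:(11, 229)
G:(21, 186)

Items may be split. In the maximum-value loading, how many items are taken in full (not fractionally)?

Order: D (155/5=31.00) > F (229/11=20.82) > A (210/12=17.50) > E (152/14=10.86) > G (186/21=8.86) > B (191/25=7.64) > C (40/26=1.54)
Fill: take D (5 @ 155) → take F (11 @ 229) → take A (12 @ 210) → take E (14 @ 152) → take 12/21 of G → 106.29; 54/54 used.
4 item(s) taken whole; one partial (take 12/21 of G).

4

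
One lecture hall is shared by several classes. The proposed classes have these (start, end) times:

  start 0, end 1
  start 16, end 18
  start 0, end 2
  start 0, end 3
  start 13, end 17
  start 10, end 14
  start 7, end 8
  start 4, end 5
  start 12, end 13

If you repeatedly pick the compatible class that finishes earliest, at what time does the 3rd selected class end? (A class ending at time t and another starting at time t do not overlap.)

Sorted by end: (0,1)  (0,2)  (0,3)  (4,5)  (7,8)  (12,13)  (10,14)  (13,17)  (16,18)
take (0,1); skip (0,3); take (4,5); take (7,8); take (12,13); take (13,17).
Selected: (0,1) (4,5) (7,8) (12,13) (13,17)

8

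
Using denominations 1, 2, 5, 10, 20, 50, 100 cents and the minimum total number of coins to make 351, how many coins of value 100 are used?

Use the largest denomination that fits, subtract, and repeat.
351 = 3×100 + 1×50 + 1×1
Count of 100: 3

3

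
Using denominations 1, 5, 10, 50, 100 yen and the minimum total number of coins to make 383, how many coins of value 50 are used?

Use the largest denomination that fits, subtract, and repeat.
383 = 3×100 + 1×50 + 3×10 + 3×1
Count of 50: 1

1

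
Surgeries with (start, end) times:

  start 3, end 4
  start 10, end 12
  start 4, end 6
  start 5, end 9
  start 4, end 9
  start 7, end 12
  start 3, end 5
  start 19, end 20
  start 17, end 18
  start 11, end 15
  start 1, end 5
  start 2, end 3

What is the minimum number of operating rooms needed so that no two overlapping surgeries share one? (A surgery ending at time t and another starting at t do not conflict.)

The answer is the maximum number of intervals overlapping at any instant.
starts: [1, 2, 3, 3, 4, 4, 5, 7, 10, 11, 17, 19]
ends:   [3, 4, 5, 5, 6, 9, 9, 12, 12, 15, 18, 20]
s1→1 s2→2 e3→1 s3→2 s3→3 e4→2 s4→3 s4→4  — peak 4.

4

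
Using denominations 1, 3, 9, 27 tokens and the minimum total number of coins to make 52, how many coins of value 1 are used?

Greedy: take as many of the largest coin as possible, then repeat with the remainder.
52 − 1×27→25 − 2×9→7 − 2×3→1 − 1×1→0
Count of 1: 1

1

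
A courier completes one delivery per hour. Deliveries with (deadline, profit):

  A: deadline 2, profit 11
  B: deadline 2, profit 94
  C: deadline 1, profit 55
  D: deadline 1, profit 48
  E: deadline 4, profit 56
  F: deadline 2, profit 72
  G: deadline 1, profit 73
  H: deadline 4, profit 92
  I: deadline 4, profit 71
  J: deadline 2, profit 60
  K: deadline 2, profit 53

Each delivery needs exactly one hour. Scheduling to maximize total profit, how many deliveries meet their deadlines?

4

Sort by profit descending; place each in the latest free slot ≤ its deadline.
By profit: B(d2,94), H(d4,92), G(d1,73), F(d2,72), I(d4,71), J(d2,60), E(d4,56), C(d1,55), K(d2,53), D(d1,48), A(d2,11)
B→slot 2; H→slot 4; G→slot 1; F skipped; I→slot 3; J skipped; E skipped; C skipped; K skipped; D skipped; A skipped.
4 of 11 scheduled.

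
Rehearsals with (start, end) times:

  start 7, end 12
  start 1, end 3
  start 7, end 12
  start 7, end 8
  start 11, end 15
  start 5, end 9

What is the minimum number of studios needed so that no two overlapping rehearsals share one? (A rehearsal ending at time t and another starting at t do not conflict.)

starts: [1, 5, 7, 7, 7, 11]
ends:   [3, 8, 9, 12, 12, 15]
s1→1 e3→0 s5→1 s7→2 s7→3 s7→4  — peak 4.

4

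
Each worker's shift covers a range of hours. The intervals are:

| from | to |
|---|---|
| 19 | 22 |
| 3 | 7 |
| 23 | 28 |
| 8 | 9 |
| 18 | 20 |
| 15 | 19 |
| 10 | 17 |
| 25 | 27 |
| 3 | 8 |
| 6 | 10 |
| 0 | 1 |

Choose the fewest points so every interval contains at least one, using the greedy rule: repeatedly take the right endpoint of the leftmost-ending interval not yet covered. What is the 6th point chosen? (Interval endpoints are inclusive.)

27

Process intervals by earliest right end; each time one isn't hit yet, stab at its right endpoint.
Sorted: [0,1] [3,7] [3,8] [8,9] [6,10] [10,17] [15,19] [18,20] [19,22] [25,27] [23,28]
{[0,1]} hit by 1; {[3,7],[3,8]} hit by 7; {[8,9],[6,10]} hit by 9; {[10,17],[15,19]} hit by 17; {[18,20],[19,22]} hit by 20; {[25,27],[23,28]} hit by 27.
Points: 1, 7, 9, 17, 20, 27 (6 total).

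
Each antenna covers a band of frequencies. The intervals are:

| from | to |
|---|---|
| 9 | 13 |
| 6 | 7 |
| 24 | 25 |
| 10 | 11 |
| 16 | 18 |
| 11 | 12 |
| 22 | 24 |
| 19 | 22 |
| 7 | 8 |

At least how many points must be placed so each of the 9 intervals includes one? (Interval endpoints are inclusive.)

5

By right end: [6,7]  [7,8]  [10,11]  [11,12]  [9,13]  [16,18]  [19,22]  [22,24]  [24,25]
[6,7] uncovered → point at 7; [10,11] uncovered → point at 11; [16,18] uncovered → point at 18; [19,22] uncovered → point at 22; [24,25] uncovered → point at 25.
Points: 7, 11, 18, 22, 25 (5 total).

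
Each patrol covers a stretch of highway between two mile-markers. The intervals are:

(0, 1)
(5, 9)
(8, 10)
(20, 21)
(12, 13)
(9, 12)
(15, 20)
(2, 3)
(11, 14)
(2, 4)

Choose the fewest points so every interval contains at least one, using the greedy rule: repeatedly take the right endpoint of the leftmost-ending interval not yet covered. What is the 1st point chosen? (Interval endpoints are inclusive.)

1

Sorted: [0,1] [2,3] [2,4] [5,9] [8,10] [9,12] [12,13] [11,14] [15,20] [20,21]
{[0,1]} hit by 1; {[2,3],[2,4]} hit by 3; {[5,9],[8,10],[9,12]} hit by 9; {[12,13],[11,14]} hit by 13; {[15,20],[20,21]} hit by 20.
Points: 1, 3, 9, 13, 20 (5 total).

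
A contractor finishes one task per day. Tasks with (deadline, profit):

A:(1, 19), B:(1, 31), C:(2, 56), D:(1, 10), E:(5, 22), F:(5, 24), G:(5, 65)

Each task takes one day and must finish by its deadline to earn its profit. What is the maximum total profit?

198

Sort by profit descending; place each in the latest free slot ≤ its deadline.
Profit order: G=65 C=56 B=31 F=24 E=22 A=19 D=10
Assign: G→slot 5, C→slot 2, B→slot 1, F→slot 4, E→slot 3, A skipped, D skipped.
Slots: [1:B] [2:C] [3:E] [4:F] [5:G]
Profit = 31 + 56 + 22 + 24 + 65 = 198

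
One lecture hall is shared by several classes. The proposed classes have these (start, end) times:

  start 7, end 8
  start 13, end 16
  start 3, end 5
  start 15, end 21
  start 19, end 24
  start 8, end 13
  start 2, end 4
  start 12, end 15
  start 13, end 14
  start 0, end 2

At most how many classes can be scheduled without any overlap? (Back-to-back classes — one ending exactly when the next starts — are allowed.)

6

Greedy by earliest finish: after sorting by end time, pick each interval compatible with the last pick.
Sorted by end: (0,2)  (2,4)  (3,5)  (7,8)  (8,13)  (13,14)  (12,15)  (13,16)  (15,21)  (19,24)
take (0,2); take (2,4); take (7,8); take (8,13); take (13,14); skip (12,15); take (15,21); skip (19,24).
Selected 6 classes.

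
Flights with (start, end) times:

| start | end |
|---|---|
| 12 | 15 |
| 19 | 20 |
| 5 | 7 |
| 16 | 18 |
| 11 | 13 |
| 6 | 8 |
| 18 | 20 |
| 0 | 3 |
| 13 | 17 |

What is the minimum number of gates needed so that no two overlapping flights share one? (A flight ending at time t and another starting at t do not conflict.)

2

Events (time:±→running): 0:+→1 3:-→0 5:+→1 6:+→2 … peak 2.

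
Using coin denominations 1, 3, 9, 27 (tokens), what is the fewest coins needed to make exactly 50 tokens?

50 − 1×27→23 − 2×9→5 − 1×3→2 − 2×1→0
Total coins = 1 + 2 + 1 + 2 = 6

6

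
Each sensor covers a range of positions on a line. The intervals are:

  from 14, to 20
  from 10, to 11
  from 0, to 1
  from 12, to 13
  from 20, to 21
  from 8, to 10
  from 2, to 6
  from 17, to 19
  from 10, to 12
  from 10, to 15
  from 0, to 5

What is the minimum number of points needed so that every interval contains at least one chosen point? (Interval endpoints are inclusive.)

By right end: [0,1]  [0,5]  [2,6]  [8,10]  [10,11]  [10,12]  [12,13]  [10,15]  [17,19]  [14,20]  [20,21]
[0,1] uncovered → point at 1; [2,6] uncovered → point at 6; [8,10] uncovered → point at 10; [12,13] uncovered → point at 13; [17,19] uncovered → point at 19; [20,21] uncovered → point at 21.
Points: 1, 6, 10, 13, 19, 21 (6 total).

6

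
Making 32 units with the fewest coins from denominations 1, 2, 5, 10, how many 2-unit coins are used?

1

Use the largest denomination that fits, subtract, and repeat.
32 − 3×10→2 − 1×2→0
Count of 2: 1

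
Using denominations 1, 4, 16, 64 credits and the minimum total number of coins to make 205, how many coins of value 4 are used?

Use the largest denomination that fits, subtract, and repeat.
205 = 3×64 + 3×4 + 1×1
Count of 4: 3

3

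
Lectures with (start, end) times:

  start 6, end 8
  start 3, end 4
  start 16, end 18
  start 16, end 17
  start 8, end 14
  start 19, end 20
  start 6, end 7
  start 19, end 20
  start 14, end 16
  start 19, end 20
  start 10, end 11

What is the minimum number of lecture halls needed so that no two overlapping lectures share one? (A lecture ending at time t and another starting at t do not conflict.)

3

Count concurrent intervals with a sweep; the peak is the room count.
starts: [3, 6, 6, 8, 10, 14, 16, 16, 19, 19, 19]
ends:   [4, 7, 8, 11, 14, 16, 17, 18, 20, 20, 20]
s3→1 e4→0 s6→1 s6→2 e7→1 e8→0 s8→1 s10→2 e11→1 e14→0 s14→1 e16→0 s16→1 s16→2 e17→1 e18→0 s19→1 s19→2 s19→3  — peak 3.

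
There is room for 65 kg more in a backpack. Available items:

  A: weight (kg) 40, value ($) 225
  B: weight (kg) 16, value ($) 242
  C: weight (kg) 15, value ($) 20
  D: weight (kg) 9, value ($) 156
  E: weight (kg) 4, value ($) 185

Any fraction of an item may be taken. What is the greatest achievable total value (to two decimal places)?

785.50

Ratios (sorted): E 46.25, D 17.33, B 15.12, A 5.62, C 1.33
take E (4 @ 185); take D (9 @ 156); take B (16 @ 242); take 36/40 of A → 202.50. Capacity used 65/65.
Total value = 785.50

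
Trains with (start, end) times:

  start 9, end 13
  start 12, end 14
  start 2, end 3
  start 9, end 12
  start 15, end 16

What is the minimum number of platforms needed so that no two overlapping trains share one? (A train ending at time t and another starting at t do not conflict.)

The answer is the maximum number of intervals overlapping at any instant.
starts: [2, 9, 9, 12, 15]
ends:   [3, 12, 13, 14, 16]
s2→1 e3→0 s9→1 s9→2  — peak 2.

2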